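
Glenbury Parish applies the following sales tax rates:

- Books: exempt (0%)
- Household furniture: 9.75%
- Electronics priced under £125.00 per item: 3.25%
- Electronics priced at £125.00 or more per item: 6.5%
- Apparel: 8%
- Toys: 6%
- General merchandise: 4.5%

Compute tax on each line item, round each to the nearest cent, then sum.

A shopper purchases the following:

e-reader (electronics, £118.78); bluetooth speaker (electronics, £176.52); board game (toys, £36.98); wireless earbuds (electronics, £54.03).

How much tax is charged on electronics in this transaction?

E-reader £118.78: electronics, under £125.00 → 3.25% → £3.86
Bluetooth speaker £176.52: electronics, £125.00 or more → 6.5% → £11.47
Wireless earbuds £54.03: electronics, under £125.00 → 3.25% → £1.76
Tax on electronics = £3.86 + £11.47 + £1.76 = £17.09

£17.09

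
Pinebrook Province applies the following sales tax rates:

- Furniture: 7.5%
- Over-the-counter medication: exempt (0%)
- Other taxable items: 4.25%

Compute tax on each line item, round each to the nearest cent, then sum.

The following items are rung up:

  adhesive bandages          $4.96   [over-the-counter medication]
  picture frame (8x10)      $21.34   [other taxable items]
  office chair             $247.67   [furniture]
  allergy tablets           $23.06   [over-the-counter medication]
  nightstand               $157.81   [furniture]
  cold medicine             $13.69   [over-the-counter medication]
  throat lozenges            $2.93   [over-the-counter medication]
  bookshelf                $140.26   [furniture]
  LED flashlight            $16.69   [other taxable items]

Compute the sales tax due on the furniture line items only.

Office chair $247.67: furniture → 7.5% → $18.58
Nightstand $157.81: furniture → 7.5% → $11.84
Bookshelf $140.26: furniture → 7.5% → $10.52
Tax on furniture = $18.58 + $11.84 + $10.52 = $40.94

$40.94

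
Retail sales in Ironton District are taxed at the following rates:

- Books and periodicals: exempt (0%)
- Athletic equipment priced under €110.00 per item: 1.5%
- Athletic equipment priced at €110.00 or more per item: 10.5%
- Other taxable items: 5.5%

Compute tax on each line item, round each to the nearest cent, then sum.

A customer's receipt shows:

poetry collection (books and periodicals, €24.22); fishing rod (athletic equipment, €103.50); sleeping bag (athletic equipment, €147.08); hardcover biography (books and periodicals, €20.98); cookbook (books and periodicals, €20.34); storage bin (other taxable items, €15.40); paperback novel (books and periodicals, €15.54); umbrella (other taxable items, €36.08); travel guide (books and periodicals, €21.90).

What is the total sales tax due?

€19.82

Poetry collection €24.22: books and periodicals → 0% → €0.00
Fishing rod €103.50: athletic equipment, under €110.00 → 1.5% → €1.55
Sleeping bag €147.08: athletic equipment, €110.00 or more → 10.5% → €15.44
Hardcover biography €20.98: books and periodicals → 0% → €0.00
Cookbook €20.34: books and periodicals → 0% → €0.00
Storage bin €15.40: other taxable items → 5.5% → €0.85
Paperback novel €15.54: books and periodicals → 0% → €0.00
Umbrella €36.08: other taxable items → 5.5% → €1.98
Travel guide €21.90: books and periodicals → 0% → €0.00
Total tax = €1.55 + €15.44 + €0.85 + €1.98 = €19.82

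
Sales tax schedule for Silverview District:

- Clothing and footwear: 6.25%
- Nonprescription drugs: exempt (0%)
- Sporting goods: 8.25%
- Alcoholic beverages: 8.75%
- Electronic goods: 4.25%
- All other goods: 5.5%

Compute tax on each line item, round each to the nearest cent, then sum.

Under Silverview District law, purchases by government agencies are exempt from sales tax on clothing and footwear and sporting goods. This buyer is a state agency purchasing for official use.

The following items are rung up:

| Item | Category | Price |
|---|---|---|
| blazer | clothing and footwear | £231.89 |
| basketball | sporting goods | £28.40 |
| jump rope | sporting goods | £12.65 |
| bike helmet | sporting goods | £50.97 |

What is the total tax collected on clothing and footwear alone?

Blazer £231.89: clothing and footwear, buyer-exempt → 0% → £0.00
Tax on clothing and footwear = £0.00

£0.00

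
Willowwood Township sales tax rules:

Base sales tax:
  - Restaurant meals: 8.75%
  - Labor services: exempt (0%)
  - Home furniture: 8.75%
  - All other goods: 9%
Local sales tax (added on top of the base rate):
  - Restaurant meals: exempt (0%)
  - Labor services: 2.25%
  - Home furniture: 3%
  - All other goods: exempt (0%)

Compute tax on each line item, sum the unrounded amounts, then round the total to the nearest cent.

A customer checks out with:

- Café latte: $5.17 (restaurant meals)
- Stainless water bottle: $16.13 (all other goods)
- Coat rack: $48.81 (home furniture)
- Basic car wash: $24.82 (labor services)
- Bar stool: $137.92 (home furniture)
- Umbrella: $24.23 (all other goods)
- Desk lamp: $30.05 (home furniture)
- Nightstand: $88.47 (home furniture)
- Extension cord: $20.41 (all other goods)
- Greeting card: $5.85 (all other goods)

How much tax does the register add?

$42.87

Café latte $5.17: restaurant meals → 8.75% + 0% local = 8.75% → $0.452375
Stainless water bottle $16.13: all other goods → 9% + 0% local = 9% → $1.4517
Coat rack $48.81: home furniture → 8.75% + 3% local = 11.75% → $5.735175
Basic car wash $24.82: labor services → 0% + 2.25% local = 2.25% → $0.55845
Bar stool $137.92: home furniture → 8.75% + 3% local = 11.75% → $16.2056
Umbrella $24.23: all other goods → 9% + 0% local = 9% → $2.1807
Desk lamp $30.05: home furniture → 8.75% + 3% local = 11.75% → $3.530875
Nightstand $88.47: home furniture → 8.75% + 3% local = 11.75% → $10.395225
Extension cord $20.41: all other goods → 9% + 0% local = 9% → $1.8369
Greeting card $5.85: all other goods → 9% + 0% local = 9% → $0.5265
Unrounded tax sum = $42.8735 → $42.87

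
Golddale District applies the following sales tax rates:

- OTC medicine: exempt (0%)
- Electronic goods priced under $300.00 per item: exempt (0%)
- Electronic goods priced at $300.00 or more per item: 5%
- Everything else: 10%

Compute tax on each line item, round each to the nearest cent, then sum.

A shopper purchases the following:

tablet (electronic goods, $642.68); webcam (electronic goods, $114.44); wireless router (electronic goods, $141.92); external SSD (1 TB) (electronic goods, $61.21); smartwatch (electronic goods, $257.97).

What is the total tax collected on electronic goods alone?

$32.13

Tablet $642.68: electronic goods, $300.00 or more → 5% → $32.13
Webcam $114.44: electronic goods, under $300.00 → 0% → $0.00
Wireless router $141.92: electronic goods, under $300.00 → 0% → $0.00
External SSD (1 TB) $61.21: electronic goods, under $300.00 → 0% → $0.00
Smartwatch $257.97: electronic goods, under $300.00 → 0% → $0.00
Tax on electronic goods = $32.13 + $0.00 + $0.00 + $0.00 + $0.00 = $32.13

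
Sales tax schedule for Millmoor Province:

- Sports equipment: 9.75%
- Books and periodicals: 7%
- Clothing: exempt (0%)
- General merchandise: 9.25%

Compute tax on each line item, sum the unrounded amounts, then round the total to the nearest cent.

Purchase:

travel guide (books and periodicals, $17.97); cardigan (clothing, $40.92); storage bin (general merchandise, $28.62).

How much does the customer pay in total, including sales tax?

$91.42

Travel guide $17.97: books and periodicals → 7% → $1.2579
Cardigan $40.92: clothing → 0% → $0.00
Storage bin $28.62: general merchandise → 9.25% → $2.64735
Subtotal = $87.51; unrounded tax = $3.90525 → $3.91; total due = $91.42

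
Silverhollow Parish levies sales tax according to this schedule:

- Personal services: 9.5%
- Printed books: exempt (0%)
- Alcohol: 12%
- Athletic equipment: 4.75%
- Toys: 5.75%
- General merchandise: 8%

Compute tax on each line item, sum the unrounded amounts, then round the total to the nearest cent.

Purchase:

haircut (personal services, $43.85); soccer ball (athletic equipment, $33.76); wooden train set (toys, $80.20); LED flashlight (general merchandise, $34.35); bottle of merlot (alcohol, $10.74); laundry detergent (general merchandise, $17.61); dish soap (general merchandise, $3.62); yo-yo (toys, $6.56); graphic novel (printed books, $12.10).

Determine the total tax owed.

Haircut $43.85: personal services → 9.5% → $4.16575
Soccer ball $33.76: athletic equipment → 4.75% → $1.6036
Wooden train set $80.20: toys → 5.75% → $4.6115
LED flashlight $34.35: general merchandise → 8% → $2.748
Bottle of merlot $10.74: alcohol → 12% → $1.2888
Laundry detergent $17.61: general merchandise → 8% → $1.4088
Dish soap $3.62: general merchandise → 8% → $0.2896
Yo-yo $6.56: toys → 5.75% → $0.3772
Graphic novel $12.10: printed books → 0% → $0.00
Unrounded tax sum = $16.49325 → $16.49

$16.49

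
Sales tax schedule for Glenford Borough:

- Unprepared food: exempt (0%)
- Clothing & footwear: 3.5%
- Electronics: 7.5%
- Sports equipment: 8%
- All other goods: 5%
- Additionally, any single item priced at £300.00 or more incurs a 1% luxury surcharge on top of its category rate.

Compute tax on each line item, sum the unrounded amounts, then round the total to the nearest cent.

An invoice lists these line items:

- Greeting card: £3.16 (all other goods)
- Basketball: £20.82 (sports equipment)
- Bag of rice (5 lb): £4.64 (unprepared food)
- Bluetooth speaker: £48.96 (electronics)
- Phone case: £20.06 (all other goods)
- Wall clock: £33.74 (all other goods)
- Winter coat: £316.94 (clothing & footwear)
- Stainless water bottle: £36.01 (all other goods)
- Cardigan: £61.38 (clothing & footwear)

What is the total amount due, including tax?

£572.11

Greeting card £3.16: all other goods → 5% → £0.158
Basketball £20.82: sports equipment → 8% → £1.6656
Bag of rice (5 lb) £4.64: unprepared food → 0% → £0.00
Bluetooth speaker £48.96: electronics → 7.5% → £3.672
Phone case £20.06: all other goods → 5% → £1.003
Wall clock £33.74: all other goods → 5% → £1.687
Winter coat £316.94: clothing & footwear → 3.5% + 1% surcharge = 4.5% → £14.2623
Stainless water bottle £36.01: all other goods → 5% → £1.8005
Cardigan £61.38: clothing & footwear → 3.5% → £2.1483
Subtotal = £545.71; unrounded tax = £26.3967 → £26.40; total due = £572.11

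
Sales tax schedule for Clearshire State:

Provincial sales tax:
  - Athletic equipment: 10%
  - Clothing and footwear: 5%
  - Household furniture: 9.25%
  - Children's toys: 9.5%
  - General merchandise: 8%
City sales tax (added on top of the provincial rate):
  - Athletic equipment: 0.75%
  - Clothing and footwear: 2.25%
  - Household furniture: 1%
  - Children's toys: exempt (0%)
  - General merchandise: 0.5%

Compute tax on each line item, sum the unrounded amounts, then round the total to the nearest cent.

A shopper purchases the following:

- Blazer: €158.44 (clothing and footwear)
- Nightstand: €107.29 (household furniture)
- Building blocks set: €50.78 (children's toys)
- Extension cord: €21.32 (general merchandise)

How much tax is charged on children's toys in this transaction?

€4.82

Building blocks set €50.78: children's toys → 9.5% + 0% city = 9.5% → €4.8241
Tax on children's toys: unrounded sum = €4.8241 → €4.82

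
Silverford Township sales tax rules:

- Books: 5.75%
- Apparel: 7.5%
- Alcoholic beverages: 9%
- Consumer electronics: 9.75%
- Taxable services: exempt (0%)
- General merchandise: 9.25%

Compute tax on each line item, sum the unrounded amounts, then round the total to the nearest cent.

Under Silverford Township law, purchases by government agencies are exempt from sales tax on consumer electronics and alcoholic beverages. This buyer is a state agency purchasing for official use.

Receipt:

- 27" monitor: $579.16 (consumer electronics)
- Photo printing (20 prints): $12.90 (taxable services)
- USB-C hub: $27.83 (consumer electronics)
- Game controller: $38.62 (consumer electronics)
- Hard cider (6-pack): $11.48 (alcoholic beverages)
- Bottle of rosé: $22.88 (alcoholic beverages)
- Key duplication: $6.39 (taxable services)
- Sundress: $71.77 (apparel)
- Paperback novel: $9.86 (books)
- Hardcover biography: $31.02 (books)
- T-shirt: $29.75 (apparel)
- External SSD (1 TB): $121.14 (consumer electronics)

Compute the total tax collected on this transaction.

27" monitor $579.16: consumer electronics, buyer-exempt → 0% → $0.00
Photo printing (20 prints) $12.90: taxable services → 0% → $0.00
USB-C hub $27.83: consumer electronics, buyer-exempt → 0% → $0.00
Game controller $38.62: consumer electronics, buyer-exempt → 0% → $0.00
Hard cider (6-pack) $11.48: alcoholic beverages, buyer-exempt → 0% → $0.00
Bottle of rosé $22.88: alcoholic beverages, buyer-exempt → 0% → $0.00
Key duplication $6.39: taxable services → 0% → $0.00
Sundress $71.77: apparel → 7.5% → $5.38275
Paperback novel $9.86: books → 5.75% → $0.56695
Hardcover biography $31.02: books → 5.75% → $1.78365
T-shirt $29.75: apparel → 7.5% → $2.23125
External SSD (1 TB) $121.14: consumer electronics, buyer-exempt → 0% → $0.00
Unrounded tax sum = $9.9646 → $9.96

$9.96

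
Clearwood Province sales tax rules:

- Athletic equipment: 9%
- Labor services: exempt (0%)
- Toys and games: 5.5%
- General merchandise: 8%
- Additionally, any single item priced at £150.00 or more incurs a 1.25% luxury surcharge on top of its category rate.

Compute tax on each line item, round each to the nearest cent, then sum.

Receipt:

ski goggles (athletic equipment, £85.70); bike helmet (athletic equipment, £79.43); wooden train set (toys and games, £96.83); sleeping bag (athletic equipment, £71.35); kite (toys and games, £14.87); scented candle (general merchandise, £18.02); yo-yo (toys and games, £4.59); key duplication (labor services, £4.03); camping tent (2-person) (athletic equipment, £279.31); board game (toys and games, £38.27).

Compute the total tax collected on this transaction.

£59.85

Ski goggles £85.70: athletic equipment → 9% → £7.71
Bike helmet £79.43: athletic equipment → 9% → £7.15
Wooden train set £96.83: toys and games → 5.5% → £5.33
Sleeping bag £71.35: athletic equipment → 9% → £6.42
Kite £14.87: toys and games → 5.5% → £0.82
Scented candle £18.02: general merchandise → 8% → £1.44
Yo-yo £4.59: toys and games → 5.5% → £0.25
Key duplication £4.03: labor services → 0% → £0.00
Camping tent (2-person) £279.31: athletic equipment → 9% + 1.25% surcharge = 10.25% → £28.63
Board game £38.27: toys and games → 5.5% → £2.10
Total tax = £7.71 + £7.15 + £5.33 + £6.42 + £0.82 + £1.44 + £0.25 + £28.63 + £2.10 = £59.85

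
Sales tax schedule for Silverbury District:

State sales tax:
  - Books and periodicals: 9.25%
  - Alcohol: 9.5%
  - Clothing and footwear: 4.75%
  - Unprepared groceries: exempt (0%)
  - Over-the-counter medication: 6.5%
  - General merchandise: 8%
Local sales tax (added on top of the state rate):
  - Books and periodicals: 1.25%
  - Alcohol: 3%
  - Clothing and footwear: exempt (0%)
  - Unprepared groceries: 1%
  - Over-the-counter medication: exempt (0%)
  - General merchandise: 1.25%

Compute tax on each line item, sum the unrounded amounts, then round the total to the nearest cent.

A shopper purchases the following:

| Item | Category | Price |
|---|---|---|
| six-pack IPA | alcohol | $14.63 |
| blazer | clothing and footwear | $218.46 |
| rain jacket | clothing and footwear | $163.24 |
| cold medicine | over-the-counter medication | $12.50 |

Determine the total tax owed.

Six-pack IPA $14.63: alcohol → 9.5% + 3% local = 12.5% → $1.82875
Blazer $218.46: clothing and footwear → 4.75% + 0% local = 4.75% → $10.37685
Rain jacket $163.24: clothing and footwear → 4.75% + 0% local = 4.75% → $7.7539
Cold medicine $12.50: over-the-counter medication → 6.5% + 0% local = 6.5% → $0.8125
Unrounded tax sum = $20.772 → $20.77

$20.77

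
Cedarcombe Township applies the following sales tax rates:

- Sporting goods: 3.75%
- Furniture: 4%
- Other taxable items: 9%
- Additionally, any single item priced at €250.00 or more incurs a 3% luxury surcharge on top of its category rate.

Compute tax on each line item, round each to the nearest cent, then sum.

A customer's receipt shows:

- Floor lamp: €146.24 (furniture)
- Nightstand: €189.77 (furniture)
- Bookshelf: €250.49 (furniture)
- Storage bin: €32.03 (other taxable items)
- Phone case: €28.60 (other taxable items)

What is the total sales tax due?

€36.42

Floor lamp €146.24: furniture → 4% → €5.85
Nightstand €189.77: furniture → 4% → €7.59
Bookshelf €250.49: furniture → 4% + 3% surcharge = 7% → €17.53
Storage bin €32.03: other taxable items → 9% → €2.88
Phone case €28.60: other taxable items → 9% → €2.57
Total tax = €5.85 + €7.59 + €17.53 + €2.88 + €2.57 = €36.42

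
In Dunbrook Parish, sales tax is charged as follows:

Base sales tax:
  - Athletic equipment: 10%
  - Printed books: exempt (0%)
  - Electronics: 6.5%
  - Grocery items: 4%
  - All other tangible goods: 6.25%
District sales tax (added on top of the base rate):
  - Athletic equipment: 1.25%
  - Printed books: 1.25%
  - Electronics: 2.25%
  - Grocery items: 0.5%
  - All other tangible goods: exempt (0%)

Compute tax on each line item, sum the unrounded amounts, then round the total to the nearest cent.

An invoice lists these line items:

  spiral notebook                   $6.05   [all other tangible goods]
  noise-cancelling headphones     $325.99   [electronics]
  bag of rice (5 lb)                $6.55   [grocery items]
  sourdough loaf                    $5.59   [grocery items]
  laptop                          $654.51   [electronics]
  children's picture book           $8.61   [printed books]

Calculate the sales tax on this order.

Spiral notebook $6.05: all other tangible goods → 6.25% + 0% district = 6.25% → $0.378125
Noise-cancelling headphones $325.99: electronics → 6.5% + 2.25% district = 8.75% → $28.524125
Bag of rice (5 lb) $6.55: grocery items → 4% + 0.5% district = 4.5% → $0.29475
Sourdough loaf $5.59: grocery items → 4% + 0.5% district = 4.5% → $0.25155
Laptop $654.51: electronics → 6.5% + 2.25% district = 8.75% → $57.269625
Children's picture book $8.61: printed books → 0% + 1.25% district = 1.25% → $0.107625
Unrounded tax sum = $86.8258 → $86.83

$86.83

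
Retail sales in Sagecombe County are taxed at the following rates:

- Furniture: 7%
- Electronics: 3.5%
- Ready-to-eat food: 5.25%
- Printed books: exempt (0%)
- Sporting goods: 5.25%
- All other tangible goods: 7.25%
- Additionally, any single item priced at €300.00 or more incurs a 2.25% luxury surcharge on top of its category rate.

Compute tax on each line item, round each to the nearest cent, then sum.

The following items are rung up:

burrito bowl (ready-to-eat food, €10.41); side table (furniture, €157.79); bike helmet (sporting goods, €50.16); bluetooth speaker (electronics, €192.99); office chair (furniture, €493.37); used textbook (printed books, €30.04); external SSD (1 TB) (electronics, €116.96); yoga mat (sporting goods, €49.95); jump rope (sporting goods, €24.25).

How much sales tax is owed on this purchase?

€74.60

Burrito bowl €10.41: ready-to-eat food → 5.25% → €0.55
Side table €157.79: furniture → 7% → €11.05
Bike helmet €50.16: sporting goods → 5.25% → €2.63
Bluetooth speaker €192.99: electronics → 3.5% → €6.75
Office chair €493.37: furniture → 7% + 2.25% surcharge = 9.25% → €45.64
Used textbook €30.04: printed books → 0% → €0.00
External SSD (1 TB) €116.96: electronics → 3.5% → €4.09
Yoga mat €49.95: sporting goods → 5.25% → €2.62
Jump rope €24.25: sporting goods → 5.25% → €1.27
Total tax = €0.55 + €11.05 + €2.63 + €6.75 + €45.64 + €4.09 + €2.62 + €1.27 = €74.60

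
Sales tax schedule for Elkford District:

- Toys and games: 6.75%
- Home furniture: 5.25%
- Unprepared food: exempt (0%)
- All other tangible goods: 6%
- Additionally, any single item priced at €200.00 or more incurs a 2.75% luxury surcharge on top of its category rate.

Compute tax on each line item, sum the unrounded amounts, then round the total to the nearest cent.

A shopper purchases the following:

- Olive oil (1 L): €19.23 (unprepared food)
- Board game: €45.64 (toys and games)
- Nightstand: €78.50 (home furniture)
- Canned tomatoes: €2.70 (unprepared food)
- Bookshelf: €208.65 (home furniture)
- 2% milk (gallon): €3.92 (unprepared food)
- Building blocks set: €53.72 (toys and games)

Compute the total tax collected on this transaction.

Olive oil (1 L) €19.23: unprepared food → 0% → €0.00
Board game €45.64: toys and games → 6.75% → €3.0807
Nightstand €78.50: home furniture → 5.25% → €4.12125
Canned tomatoes €2.70: unprepared food → 0% → €0.00
Bookshelf €208.65: home furniture → 5.25% + 2.75% surcharge = 8% → €16.692
2% milk (gallon) €3.92: unprepared food → 0% → €0.00
Building blocks set €53.72: toys and games → 6.75% → €3.6261
Unrounded tax sum = €27.52005 → €27.52

€27.52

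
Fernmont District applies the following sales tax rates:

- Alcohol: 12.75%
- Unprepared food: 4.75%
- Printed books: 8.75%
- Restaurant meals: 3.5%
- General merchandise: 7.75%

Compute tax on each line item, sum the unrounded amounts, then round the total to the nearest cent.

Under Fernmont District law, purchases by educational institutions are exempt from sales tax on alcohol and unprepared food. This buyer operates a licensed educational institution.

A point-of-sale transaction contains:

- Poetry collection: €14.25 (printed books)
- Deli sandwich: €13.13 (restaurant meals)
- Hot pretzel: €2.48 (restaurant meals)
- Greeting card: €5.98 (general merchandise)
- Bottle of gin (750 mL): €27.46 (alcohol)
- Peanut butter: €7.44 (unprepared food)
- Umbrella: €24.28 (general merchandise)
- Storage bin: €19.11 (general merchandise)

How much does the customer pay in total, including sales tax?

Poetry collection €14.25: printed books → 8.75% → €1.246875
Deli sandwich €13.13: restaurant meals → 3.5% → €0.45955
Hot pretzel €2.48: restaurant meals → 3.5% → €0.0868
Greeting card €5.98: general merchandise → 7.75% → €0.46345
Bottle of gin (750 mL) €27.46: alcohol, buyer-exempt → 0% → €0.00
Peanut butter €7.44: unprepared food, buyer-exempt → 0% → €0.00
Umbrella €24.28: general merchandise → 7.75% → €1.8817
Storage bin €19.11: general merchandise → 7.75% → €1.481025
Subtotal = €114.13; unrounded tax = €5.6194 → €5.62; total due = €119.75

€119.75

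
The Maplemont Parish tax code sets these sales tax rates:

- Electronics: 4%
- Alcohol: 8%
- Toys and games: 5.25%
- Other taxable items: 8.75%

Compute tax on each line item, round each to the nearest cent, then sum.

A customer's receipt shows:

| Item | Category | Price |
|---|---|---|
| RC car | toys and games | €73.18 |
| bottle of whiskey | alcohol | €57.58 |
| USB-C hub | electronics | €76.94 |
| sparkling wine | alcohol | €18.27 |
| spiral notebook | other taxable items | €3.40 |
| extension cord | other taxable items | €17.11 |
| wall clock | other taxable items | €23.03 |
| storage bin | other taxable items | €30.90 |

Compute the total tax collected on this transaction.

€19.51

RC car €73.18: toys and games → 5.25% → €3.84
Bottle of whiskey €57.58: alcohol → 8% → €4.61
USB-C hub €76.94: electronics → 4% → €3.08
Sparkling wine €18.27: alcohol → 8% → €1.46
Spiral notebook €3.40: other taxable items → 8.75% → €0.30
Extension cord €17.11: other taxable items → 8.75% → €1.50
Wall clock €23.03: other taxable items → 8.75% → €2.02
Storage bin €30.90: other taxable items → 8.75% → €2.70
Total tax = €3.84 + €4.61 + €3.08 + €1.46 + €0.30 + €1.50 + €2.02 + €2.70 = €19.51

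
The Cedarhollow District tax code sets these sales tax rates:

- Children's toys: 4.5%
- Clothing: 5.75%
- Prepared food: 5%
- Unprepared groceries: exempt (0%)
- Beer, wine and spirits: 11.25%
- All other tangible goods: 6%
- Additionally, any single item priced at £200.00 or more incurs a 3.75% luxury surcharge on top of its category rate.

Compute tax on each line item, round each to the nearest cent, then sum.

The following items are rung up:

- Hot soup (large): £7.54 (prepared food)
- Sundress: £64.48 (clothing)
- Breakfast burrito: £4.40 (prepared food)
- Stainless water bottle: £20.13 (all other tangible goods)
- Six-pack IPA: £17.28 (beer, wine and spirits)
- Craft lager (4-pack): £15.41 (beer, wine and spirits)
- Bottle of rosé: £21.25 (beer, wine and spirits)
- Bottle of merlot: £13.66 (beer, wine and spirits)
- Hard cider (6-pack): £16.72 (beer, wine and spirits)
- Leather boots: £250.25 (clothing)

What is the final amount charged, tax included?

Hot soup (large) £7.54: prepared food → 5% → £0.38
Sundress £64.48: clothing → 5.75% → £3.71
Breakfast burrito £4.40: prepared food → 5% → £0.22
Stainless water bottle £20.13: all other tangible goods → 6% → £1.21
Six-pack IPA £17.28: beer, wine and spirits → 11.25% → £1.94
Craft lager (4-pack) £15.41: beer, wine and spirits → 11.25% → £1.73
Bottle of rosé £21.25: beer, wine and spirits → 11.25% → £2.39
Bottle of merlot £13.66: beer, wine and spirits → 11.25% → £1.54
Hard cider (6-pack) £16.72: beer, wine and spirits → 11.25% → £1.88
Leather boots £250.25: clothing → 5.75% + 3.75% surcharge = 9.5% → £23.77
Subtotal = £431.12; tax = £38.77; total due = £469.89

£469.89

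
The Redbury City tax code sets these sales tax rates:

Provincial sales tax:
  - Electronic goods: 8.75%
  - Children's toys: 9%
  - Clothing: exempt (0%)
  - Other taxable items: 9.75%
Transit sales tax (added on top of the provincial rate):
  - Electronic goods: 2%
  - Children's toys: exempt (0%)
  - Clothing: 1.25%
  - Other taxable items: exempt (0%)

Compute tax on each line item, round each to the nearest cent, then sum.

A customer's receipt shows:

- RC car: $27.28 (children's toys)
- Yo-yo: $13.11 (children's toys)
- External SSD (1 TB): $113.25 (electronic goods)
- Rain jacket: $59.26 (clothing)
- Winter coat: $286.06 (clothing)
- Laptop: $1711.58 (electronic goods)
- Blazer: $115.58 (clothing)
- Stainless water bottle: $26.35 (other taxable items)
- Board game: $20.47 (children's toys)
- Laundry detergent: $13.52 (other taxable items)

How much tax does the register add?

$211.29

RC car $27.28: children's toys → 9% + 0% transit = 9% → $2.46
Yo-yo $13.11: children's toys → 9% + 0% transit = 9% → $1.18
External SSD (1 TB) $113.25: electronic goods → 8.75% + 2% transit = 10.75% → $12.17
Rain jacket $59.26: clothing → 0% + 1.25% transit = 1.25% → $0.74
Winter coat $286.06: clothing → 0% + 1.25% transit = 1.25% → $3.58
Laptop $1711.58: electronic goods → 8.75% + 2% transit = 10.75% → $183.99
Blazer $115.58: clothing → 0% + 1.25% transit = 1.25% → $1.44
Stainless water bottle $26.35: other taxable items → 9.75% + 0% transit = 9.75% → $2.57
Board game $20.47: children's toys → 9% + 0% transit = 9% → $1.84
Laundry detergent $13.52: other taxable items → 9.75% + 0% transit = 9.75% → $1.32
Total tax = $2.46 + $1.18 + $12.17 + $0.74 + $3.58 + $183.99 + $1.44 + $2.57 + $1.84 + $1.32 = $211.29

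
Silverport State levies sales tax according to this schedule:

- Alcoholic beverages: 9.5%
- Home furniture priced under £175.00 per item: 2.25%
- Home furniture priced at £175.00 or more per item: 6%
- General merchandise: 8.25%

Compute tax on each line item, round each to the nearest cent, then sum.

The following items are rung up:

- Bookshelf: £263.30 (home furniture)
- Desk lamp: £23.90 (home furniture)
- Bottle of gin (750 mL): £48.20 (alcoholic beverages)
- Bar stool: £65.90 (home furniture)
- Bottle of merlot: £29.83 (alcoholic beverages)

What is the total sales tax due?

Bookshelf £263.30: home furniture, £175.00 or more → 6% → £15.80
Desk lamp £23.90: home furniture, under £175.00 → 2.25% → £0.54
Bottle of gin (750 mL) £48.20: alcoholic beverages → 9.5% → £4.58
Bar stool £65.90: home furniture, under £175.00 → 2.25% → £1.48
Bottle of merlot £29.83: alcoholic beverages → 9.5% → £2.83
Total tax = £15.80 + £0.54 + £4.58 + £1.48 + £2.83 = £25.23

£25.23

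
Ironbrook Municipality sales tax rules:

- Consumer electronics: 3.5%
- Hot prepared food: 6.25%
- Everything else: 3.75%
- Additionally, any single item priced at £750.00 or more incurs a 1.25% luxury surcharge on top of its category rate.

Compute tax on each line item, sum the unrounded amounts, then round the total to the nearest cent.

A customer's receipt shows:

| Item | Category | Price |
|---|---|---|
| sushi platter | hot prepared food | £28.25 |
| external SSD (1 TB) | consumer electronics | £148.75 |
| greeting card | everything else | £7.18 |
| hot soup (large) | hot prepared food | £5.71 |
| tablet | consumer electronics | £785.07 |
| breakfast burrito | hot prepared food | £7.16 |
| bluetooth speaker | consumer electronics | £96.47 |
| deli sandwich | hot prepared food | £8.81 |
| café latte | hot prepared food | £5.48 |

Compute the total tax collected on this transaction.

Sushi platter £28.25: hot prepared food → 6.25% → £1.765625
External SSD (1 TB) £148.75: consumer electronics → 3.5% → £5.20625
Greeting card £7.18: everything else → 3.75% → £0.26925
Hot soup (large) £5.71: hot prepared food → 6.25% → £0.356875
Tablet £785.07: consumer electronics → 3.5% + 1.25% surcharge = 4.75% → £37.290825
Breakfast burrito £7.16: hot prepared food → 6.25% → £0.4475
Bluetooth speaker £96.47: consumer electronics → 3.5% → £3.37645
Deli sandwich £8.81: hot prepared food → 6.25% → £0.550625
Café latte £5.48: hot prepared food → 6.25% → £0.3425
Unrounded tax sum = £49.6059 → £49.61

£49.61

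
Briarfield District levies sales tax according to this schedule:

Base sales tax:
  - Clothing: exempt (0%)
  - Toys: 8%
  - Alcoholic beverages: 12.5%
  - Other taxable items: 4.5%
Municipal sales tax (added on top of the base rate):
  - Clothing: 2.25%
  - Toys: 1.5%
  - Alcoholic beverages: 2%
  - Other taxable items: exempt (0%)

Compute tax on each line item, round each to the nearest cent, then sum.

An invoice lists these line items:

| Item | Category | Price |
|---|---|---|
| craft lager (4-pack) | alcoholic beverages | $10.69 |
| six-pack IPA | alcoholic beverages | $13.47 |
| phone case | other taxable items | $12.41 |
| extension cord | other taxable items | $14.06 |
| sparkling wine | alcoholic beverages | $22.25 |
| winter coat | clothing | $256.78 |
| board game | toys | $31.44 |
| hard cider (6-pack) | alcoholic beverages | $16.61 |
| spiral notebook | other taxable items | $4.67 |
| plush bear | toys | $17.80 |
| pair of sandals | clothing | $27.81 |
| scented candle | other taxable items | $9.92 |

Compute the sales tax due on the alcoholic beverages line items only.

Craft lager (4-pack) $10.69: alcoholic beverages → 12.5% + 2% municipal = 14.5% → $1.55
Six-pack IPA $13.47: alcoholic beverages → 12.5% + 2% municipal = 14.5% → $1.95
Sparkling wine $22.25: alcoholic beverages → 12.5% + 2% municipal = 14.5% → $3.23
Hard cider (6-pack) $16.61: alcoholic beverages → 12.5% + 2% municipal = 14.5% → $2.41
Tax on alcoholic beverages = $1.55 + $1.95 + $3.23 + $2.41 = $9.14

$9.14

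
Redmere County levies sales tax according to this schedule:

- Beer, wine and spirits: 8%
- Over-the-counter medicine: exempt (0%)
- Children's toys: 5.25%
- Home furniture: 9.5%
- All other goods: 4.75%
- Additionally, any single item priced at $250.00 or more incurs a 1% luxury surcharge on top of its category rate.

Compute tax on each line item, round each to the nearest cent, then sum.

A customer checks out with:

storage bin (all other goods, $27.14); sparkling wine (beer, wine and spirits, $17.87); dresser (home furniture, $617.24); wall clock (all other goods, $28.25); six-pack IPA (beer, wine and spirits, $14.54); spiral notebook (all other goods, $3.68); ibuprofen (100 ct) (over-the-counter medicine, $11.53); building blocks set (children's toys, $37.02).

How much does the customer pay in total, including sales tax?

$829.41

Storage bin $27.14: all other goods → 4.75% → $1.29
Sparkling wine $17.87: beer, wine and spirits → 8% → $1.43
Dresser $617.24: home furniture → 9.5% + 1% surcharge = 10.5% → $64.81
Wall clock $28.25: all other goods → 4.75% → $1.34
Six-pack IPA $14.54: beer, wine and spirits → 8% → $1.16
Spiral notebook $3.68: all other goods → 4.75% → $0.17
Ibuprofen (100 ct) $11.53: over-the-counter medicine → 0% → $0.00
Building blocks set $37.02: children's toys → 5.25% → $1.94
Subtotal = $757.27; tax = $72.14; total due = $829.41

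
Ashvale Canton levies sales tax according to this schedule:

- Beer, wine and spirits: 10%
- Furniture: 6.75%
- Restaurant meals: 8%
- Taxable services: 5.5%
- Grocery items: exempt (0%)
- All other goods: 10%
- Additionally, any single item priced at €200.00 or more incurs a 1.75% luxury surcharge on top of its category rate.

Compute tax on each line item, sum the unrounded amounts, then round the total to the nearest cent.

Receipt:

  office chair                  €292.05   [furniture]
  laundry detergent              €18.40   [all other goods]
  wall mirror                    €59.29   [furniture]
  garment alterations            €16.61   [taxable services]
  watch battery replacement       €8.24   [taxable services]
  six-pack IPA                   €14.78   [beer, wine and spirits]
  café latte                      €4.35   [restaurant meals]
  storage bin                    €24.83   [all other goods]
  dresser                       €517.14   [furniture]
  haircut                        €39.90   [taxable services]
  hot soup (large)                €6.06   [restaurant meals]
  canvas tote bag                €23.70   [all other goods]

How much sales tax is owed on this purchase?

€85.35

Office chair €292.05: furniture → 6.75% + 1.75% surcharge = 8.5% → €24.82425
Laundry detergent €18.40: all other goods → 10% → €1.84
Wall mirror €59.29: furniture → 6.75% → €4.002075
Garment alterations €16.61: taxable services → 5.5% → €0.91355
Watch battery replacement €8.24: taxable services → 5.5% → €0.4532
Six-pack IPA €14.78: beer, wine and spirits → 10% → €1.478
Café latte €4.35: restaurant meals → 8% → €0.348
Storage bin €24.83: all other goods → 10% → €2.483
Dresser €517.14: furniture → 6.75% + 1.75% surcharge = 8.5% → €43.9569
Haircut €39.90: taxable services → 5.5% → €2.1945
Hot soup (large) €6.06: restaurant meals → 8% → €0.4848
Canvas tote bag €23.70: all other goods → 10% → €2.37
Unrounded tax sum = €85.348275 → €85.35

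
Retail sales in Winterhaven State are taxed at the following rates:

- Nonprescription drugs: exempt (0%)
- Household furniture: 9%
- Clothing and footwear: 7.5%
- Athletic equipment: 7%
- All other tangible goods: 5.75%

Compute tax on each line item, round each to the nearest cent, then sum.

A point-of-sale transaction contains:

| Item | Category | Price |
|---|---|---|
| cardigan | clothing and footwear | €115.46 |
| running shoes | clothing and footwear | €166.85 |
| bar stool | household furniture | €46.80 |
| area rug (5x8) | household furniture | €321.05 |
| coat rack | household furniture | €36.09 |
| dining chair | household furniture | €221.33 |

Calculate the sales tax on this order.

Cardigan €115.46: clothing and footwear → 7.5% → €8.66
Running shoes €166.85: clothing and footwear → 7.5% → €12.51
Bar stool €46.80: household furniture → 9% → €4.21
Area rug (5x8) €321.05: household furniture → 9% → €28.89
Coat rack €36.09: household furniture → 9% → €3.25
Dining chair €221.33: household furniture → 9% → €19.92
Total tax = €8.66 + €12.51 + €4.21 + €28.89 + €3.25 + €19.92 = €77.44

€77.44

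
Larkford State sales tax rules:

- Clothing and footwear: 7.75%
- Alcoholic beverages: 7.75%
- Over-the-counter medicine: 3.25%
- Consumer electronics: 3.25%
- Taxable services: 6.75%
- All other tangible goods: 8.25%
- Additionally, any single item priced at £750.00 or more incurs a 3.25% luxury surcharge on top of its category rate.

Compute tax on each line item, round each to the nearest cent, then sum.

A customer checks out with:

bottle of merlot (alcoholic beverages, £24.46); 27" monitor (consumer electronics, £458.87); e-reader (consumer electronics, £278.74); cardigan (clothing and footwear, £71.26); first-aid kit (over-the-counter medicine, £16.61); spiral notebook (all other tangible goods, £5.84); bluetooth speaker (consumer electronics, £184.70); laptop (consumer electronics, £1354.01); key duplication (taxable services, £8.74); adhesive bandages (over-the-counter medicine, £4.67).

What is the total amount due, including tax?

Bottle of merlot £24.46: alcoholic beverages → 7.75% → £1.90
27" monitor £458.87: consumer electronics → 3.25% → £14.91
E-reader £278.74: consumer electronics → 3.25% → £9.06
Cardigan £71.26: clothing and footwear → 7.75% → £5.52
First-aid kit £16.61: over-the-counter medicine → 3.25% → £0.54
Spiral notebook £5.84: all other tangible goods → 8.25% → £0.48
Bluetooth speaker £184.70: consumer electronics → 3.25% → £6.00
Laptop £1354.01: consumer electronics → 3.25% + 3.25% surcharge = 6.5% → £88.01
Key duplication £8.74: taxable services → 6.75% → £0.59
Adhesive bandages £4.67: over-the-counter medicine → 3.25% → £0.15
Subtotal = £2407.90; tax = £127.16; total due = £2535.06

£2535.06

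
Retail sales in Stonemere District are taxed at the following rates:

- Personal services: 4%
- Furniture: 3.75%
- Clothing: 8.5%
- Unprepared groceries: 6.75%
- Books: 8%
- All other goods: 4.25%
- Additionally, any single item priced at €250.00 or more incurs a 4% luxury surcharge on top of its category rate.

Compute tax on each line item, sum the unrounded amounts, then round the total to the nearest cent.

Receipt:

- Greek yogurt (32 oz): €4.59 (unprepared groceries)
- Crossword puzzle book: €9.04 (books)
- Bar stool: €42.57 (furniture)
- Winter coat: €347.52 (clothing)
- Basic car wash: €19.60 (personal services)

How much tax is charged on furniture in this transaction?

Bar stool €42.57: furniture → 3.75% → €1.596375
Tax on furniture: unrounded sum = €1.596375 → €1.60

€1.60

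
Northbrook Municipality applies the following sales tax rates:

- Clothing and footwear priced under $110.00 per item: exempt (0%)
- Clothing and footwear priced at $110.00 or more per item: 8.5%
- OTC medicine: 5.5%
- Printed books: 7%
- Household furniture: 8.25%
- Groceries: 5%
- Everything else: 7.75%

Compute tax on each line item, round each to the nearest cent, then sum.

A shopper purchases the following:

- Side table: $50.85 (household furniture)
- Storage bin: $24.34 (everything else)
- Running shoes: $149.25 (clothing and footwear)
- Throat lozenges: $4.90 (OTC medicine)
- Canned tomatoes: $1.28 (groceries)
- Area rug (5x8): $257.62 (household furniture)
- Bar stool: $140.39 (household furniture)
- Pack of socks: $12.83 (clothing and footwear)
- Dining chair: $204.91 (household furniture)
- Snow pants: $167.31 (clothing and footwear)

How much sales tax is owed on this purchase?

$83.07

Side table $50.85: household furniture → 8.25% → $4.20
Storage bin $24.34: everything else → 7.75% → $1.89
Running shoes $149.25: clothing and footwear, $110.00 or more → 8.5% → $12.69
Throat lozenges $4.90: OTC medicine → 5.5% → $0.27
Canned tomatoes $1.28: groceries → 5% → $0.06
Area rug (5x8) $257.62: household furniture → 8.25% → $21.25
Bar stool $140.39: household furniture → 8.25% → $11.58
Pack of socks $12.83: clothing and footwear, under $110.00 → 0% → $0.00
Dining chair $204.91: household furniture → 8.25% → $16.91
Snow pants $167.31: clothing and footwear, $110.00 or more → 8.5% → $14.22
Total tax = $4.20 + $1.89 + $12.69 + $0.27 + $0.06 + $21.25 + $11.58 + $16.91 + $14.22 = $83.07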